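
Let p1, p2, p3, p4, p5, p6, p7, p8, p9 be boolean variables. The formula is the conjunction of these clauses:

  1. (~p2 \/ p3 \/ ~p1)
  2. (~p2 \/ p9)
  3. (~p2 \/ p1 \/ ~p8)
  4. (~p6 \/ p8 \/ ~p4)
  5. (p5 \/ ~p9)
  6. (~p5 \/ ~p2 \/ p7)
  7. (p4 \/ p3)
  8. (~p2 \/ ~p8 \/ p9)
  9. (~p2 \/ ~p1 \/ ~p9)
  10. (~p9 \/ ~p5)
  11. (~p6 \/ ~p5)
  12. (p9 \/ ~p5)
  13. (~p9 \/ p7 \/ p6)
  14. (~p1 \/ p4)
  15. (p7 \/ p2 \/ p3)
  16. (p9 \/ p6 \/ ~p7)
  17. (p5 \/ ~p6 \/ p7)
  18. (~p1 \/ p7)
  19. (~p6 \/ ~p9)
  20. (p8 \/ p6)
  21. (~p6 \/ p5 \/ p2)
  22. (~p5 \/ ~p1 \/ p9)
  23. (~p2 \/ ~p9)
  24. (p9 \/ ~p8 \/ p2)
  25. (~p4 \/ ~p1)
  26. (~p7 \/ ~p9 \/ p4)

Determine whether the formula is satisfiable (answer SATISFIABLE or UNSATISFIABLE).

UNSATISFIABLE

p9 = True:
  propagation gives p5=True; an empty clause results — contradiction.
p9 = False:
  propagation gives p2=False, p5=False, p6=False, p7=False; an empty clause results — contradiction.
Every branch closes, so no satisfying assignment exists.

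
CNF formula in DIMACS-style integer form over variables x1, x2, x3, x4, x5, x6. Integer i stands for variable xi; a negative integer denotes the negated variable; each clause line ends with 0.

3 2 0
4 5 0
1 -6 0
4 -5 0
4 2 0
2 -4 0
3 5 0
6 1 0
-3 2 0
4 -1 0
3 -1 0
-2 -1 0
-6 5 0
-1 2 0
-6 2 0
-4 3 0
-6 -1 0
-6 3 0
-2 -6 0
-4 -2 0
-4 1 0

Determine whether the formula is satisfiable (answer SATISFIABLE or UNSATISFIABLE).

UNSATISFIABLE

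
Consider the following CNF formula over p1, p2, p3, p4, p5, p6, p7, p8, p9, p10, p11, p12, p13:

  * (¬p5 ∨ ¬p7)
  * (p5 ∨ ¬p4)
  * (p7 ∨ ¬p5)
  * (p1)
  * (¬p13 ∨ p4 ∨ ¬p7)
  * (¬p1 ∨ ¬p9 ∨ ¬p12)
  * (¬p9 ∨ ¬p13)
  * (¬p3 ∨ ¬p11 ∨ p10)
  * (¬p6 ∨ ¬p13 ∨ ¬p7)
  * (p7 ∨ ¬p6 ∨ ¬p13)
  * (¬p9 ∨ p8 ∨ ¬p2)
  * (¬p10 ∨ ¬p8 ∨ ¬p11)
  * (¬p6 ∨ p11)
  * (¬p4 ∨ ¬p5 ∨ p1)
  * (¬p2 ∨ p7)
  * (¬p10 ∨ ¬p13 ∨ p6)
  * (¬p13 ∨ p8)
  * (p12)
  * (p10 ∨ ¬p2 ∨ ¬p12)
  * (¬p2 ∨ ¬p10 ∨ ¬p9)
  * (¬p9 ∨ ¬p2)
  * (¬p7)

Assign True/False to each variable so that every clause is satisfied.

Unit propagation: (p1) forces p1 = True.
Unit propagation: (p12) forces p12 = True.
Unit propagation: (¬p9) forces p9 = False.
(¬p7) is a unit clause, so p7 = False.
The clause (¬p5) is unit: p5 must be False.
Unit propagation: (¬p4) forces p4 = False.
(¬p2) is a unit clause, so p2 = False.
Pure literal: p13 appears only negated; assign p13 = False.
Set p3 = True and propagate.
For the remaining variables, p6 = False, p8 = True, p10 = False, p11 = False works.

p1=T  p2=F  p3=T  p4=F  p5=F  p6=F  p7=F  p8=T  p9=F  p10=F  p11=F  p12=T  p13=F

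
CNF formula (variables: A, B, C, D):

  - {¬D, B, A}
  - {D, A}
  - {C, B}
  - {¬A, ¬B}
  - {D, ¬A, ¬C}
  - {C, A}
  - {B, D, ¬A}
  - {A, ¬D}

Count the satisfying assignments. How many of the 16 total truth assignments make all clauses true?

1

Satisfying assignments:
  A=T B=F C=T D=T
Count: 1.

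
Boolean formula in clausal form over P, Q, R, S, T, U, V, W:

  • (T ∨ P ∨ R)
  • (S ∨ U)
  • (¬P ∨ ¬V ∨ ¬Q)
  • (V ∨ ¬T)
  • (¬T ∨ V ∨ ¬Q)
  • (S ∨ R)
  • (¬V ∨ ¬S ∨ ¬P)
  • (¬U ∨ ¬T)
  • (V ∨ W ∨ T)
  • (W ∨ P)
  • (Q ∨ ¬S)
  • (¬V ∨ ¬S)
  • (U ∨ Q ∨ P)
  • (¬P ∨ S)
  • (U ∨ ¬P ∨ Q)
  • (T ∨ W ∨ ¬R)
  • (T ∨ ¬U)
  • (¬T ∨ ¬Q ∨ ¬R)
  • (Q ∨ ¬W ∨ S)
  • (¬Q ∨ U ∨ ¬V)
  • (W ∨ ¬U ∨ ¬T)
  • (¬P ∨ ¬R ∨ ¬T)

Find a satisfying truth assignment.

P=True, Q=True, R=False, S=True, T=False, U=False, V=False, W=True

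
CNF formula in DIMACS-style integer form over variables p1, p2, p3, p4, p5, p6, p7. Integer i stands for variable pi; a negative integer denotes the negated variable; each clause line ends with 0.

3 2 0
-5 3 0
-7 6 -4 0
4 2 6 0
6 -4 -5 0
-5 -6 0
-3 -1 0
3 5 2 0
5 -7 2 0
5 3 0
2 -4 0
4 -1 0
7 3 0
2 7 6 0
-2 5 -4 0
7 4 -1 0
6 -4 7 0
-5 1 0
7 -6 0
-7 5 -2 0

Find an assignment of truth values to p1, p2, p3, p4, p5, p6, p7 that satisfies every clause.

p1 = False  p2 = True  p3 = True  p4 = False  p5 = False  p6 = False  p7 = False

Branch on p1: take p1 = False.
  then p5 is forced to False.
  then p3 is forced to True.
Set p2 = True and propagate.
  then p4 is forced to False.
  then p7 is forced to False.
  then p6 is forced to False.
Every clause has at least one true literal under this assignment.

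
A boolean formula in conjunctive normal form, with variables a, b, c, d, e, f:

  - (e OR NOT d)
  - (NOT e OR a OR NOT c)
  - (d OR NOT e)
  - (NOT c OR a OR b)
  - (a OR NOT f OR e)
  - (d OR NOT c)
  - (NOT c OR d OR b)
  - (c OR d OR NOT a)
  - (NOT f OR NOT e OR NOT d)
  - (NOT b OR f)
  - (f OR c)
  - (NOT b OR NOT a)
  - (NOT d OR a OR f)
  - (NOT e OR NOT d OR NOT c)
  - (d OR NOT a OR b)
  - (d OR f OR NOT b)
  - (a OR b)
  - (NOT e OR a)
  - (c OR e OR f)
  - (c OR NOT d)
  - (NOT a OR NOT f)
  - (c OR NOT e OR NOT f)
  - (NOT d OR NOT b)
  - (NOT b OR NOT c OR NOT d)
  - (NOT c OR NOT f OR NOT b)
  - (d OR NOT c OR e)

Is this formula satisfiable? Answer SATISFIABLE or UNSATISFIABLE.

UNSATISFIABLE

d = True:
  propagation gives e=True, f=False, b=False, c=True; an empty clause results — contradiction.
d = False:
  propagation gives e=False, c=False, a=False, f=False; an empty clause results — contradiction.
Every branch closes, so no satisfying assignment exists.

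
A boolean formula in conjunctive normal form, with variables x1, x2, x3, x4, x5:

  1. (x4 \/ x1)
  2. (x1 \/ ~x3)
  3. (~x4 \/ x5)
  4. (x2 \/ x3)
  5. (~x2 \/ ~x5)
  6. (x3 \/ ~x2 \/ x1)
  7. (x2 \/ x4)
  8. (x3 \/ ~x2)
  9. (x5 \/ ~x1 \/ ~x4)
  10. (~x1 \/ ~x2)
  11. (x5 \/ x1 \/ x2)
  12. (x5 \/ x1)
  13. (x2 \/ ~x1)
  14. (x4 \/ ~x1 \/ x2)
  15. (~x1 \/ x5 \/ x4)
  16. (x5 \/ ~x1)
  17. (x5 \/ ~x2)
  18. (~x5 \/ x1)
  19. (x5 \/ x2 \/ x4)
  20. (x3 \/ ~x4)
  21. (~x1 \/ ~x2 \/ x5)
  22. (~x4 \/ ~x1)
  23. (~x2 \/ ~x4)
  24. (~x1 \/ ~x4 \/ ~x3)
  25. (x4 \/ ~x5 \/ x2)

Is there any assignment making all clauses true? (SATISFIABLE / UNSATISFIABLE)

UNSATISFIABLE

x1 = True:
  propagation gives x2=False; an empty clause results — contradiction.
x1 = False:
  propagation gives x4=True, x3=False; an empty clause results — contradiction.
Every branch closes, so no satisfying assignment exists.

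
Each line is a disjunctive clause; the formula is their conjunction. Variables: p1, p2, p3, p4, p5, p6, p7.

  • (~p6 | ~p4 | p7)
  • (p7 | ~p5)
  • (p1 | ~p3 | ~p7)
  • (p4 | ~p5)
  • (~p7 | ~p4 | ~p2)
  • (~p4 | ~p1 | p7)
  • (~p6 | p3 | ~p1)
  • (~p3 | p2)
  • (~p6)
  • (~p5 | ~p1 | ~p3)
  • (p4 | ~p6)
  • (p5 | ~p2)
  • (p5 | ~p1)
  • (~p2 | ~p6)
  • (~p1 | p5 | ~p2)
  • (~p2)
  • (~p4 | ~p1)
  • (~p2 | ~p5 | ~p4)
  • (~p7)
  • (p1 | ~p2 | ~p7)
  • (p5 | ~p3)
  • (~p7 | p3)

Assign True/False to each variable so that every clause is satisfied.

p1=F, p2=F, p3=F, p4=T, p5=F, p6=F, p7=F

Unit propagation: (~p6) forces p6 = False.
The clause (~p2) is unit: p2 must be False.
The clause (~p3) is unit: p3 must be False.
The clause (~p7) is unit: p7 must be False.
(~p5) is a unit clause, so p5 = False.
(~p1) is a unit clause, so p1 = False.
p4 is now unconstrained; take p4 = True.
Check each clause:
  1. (~p6 | ~p4 | p7) — ~p6 is true.
  2. (~p5 | p7) — ~p5 is true.
  3. (~p3 | p1 | ~p7) — ~p3 is true.
  4. (~p5 | p4) — ~p5 is true.
  5. (~p2 | ~p7 | ~p4) — ~p7 is true.
  6. (p7 | ~p1 | ~p4) — ~p1 is true.
  7. (~p1 | ~p6 | p3) — ~p6 is true.
  8. (~p3 | p2) — ~p3 is true.
  9. (~p6) — ~p6 is true.
  10. (~p1 | ~p5 | ~p3) — ~p5 is true.
  11. (p4 | ~p6) — ~p6 is true.
  12. (p5 | ~p2) — ~p2 is true.
  13. (~p1 | p5) — ~p1 is true.
  14. (~p6 | ~p2) — ~p6 is true.
  15. (p5 | ~p2 | ~p1) — ~p2 is true.
  16. (~p2) — ~p2 is true.
  17. (~p1 | ~p4) — ~p1 is true.
  18. (~p2 | ~p5 | ~p4) — ~p5 is true.
  19. (~p7) — ~p7 is true.
  20. (p1 | ~p2 | ~p7) — ~p7 is true.
  21. (p5 | ~p3) — ~p3 is true.
  22. (~p7 | p3) — ~p7 is true.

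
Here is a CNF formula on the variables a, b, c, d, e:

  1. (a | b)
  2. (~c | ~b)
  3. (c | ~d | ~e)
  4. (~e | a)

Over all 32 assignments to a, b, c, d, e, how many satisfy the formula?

12

Split on a, then b.
  a=T, b=T: remaining (c,d,e) ∈ {(F,F,F); (F,F,T); (F,T,F)} — 3.
  a=T, b=F: 7 of the 8 assignments to (c,d,e) work.
  a=F, b=T: remaining (c,d,e) ∈ {(F,F,F); (F,T,F)} — 2.
  a=F, b=F: a clause becomes empty — 0.
Total: 3 + 7 + 2 + 0 = 12.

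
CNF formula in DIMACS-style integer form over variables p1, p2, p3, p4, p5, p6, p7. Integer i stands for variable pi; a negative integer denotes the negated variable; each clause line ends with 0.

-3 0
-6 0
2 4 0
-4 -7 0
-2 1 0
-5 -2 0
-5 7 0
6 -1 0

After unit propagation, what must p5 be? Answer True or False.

Unit clause (~p3) sets p3 = False.
(~p6) is a unit clause: p6 = False.
From (~p1 | p6) and p6 = False: p1 = False.
(~p2 | p1): since p1 = False, the clause reduces to (~p2). p2 = False.
From (p2 | p4) and p2 = False: p4 = True.
From (~p7 | ~p4) and p4 = True: p7 = False.
(p7 | ~p5) with p7 = False leaves only ~p5, so p5 = False.

False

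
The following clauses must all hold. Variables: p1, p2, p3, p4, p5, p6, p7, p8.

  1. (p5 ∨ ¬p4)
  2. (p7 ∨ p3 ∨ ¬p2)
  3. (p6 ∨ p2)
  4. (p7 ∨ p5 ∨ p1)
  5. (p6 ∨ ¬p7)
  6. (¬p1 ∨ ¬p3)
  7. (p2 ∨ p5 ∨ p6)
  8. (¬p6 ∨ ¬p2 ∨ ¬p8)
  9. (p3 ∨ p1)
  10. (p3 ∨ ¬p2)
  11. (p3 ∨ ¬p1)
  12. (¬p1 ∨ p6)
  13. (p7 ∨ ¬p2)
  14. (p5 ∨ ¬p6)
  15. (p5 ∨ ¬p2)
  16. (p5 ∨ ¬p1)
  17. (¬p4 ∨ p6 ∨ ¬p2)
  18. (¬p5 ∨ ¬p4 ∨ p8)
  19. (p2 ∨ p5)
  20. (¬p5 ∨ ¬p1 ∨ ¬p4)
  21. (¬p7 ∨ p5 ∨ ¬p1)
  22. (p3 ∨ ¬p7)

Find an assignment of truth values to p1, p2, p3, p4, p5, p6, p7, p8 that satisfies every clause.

p1=F, p2=T, p3=T, p4=F, p5=T, p6=T, p7=T, p8=F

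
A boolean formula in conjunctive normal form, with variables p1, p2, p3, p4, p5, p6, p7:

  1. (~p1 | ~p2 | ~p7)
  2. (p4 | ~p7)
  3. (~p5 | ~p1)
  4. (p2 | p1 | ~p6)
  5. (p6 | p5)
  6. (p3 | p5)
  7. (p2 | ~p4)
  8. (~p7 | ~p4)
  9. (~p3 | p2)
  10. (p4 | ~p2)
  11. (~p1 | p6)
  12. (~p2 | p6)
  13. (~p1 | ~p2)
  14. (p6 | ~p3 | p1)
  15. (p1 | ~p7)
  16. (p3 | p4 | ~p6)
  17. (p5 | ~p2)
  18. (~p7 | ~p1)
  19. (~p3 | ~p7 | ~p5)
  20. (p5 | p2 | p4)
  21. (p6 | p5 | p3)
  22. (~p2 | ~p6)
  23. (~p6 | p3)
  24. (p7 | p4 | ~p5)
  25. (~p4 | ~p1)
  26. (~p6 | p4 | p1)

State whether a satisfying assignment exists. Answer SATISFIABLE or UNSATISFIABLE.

p1 = True:
  propagation gives p5=False, p6=True, p3=True, p2=True; an empty clause results — contradiction.
p1 = False:
  p6 = True:
    propagation gives p2=True; an empty clause results — contradiction.
  p6 = False:
    propagation gives p5=True, p2=False, p4=False; an empty clause results — contradiction.
Every branch closes, so no satisfying assignment exists.

UNSATISFIABLE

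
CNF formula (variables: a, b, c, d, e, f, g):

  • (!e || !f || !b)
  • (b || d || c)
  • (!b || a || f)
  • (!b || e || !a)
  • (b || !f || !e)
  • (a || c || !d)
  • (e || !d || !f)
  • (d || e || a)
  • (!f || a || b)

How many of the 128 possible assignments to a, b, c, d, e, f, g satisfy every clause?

28

Case analysis on b and a:
  b=T, a=T: forces e=T; f=F; c, d, g free → 2^3 = 8.
  b=T, a=F: a clause becomes empty — 0.
  b=F, a=T: g free; 7 ways for (c,d,e,f) × 2^1 = 14.
  b=F, a=F: g free; 3 ways for (c,d,e,f) × 2^1 = 6.
Total: 8 + 0 + 14 + 6 = 28.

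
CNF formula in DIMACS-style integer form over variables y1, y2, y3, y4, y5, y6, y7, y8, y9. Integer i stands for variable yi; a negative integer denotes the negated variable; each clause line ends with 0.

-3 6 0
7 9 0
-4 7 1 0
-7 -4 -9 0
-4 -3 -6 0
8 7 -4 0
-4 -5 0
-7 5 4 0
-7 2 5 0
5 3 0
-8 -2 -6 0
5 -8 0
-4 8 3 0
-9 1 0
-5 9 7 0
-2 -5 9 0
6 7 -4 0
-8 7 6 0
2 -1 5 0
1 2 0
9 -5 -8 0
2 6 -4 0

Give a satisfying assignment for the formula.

y1 = True  y2 = False  y3 = False  y4 = False  y5 = True  y6 = True  y7 = False  y8 = True  y9 = True

Check each clause:
  1. (¬y3 ∨ y6) — ¬y3 is true.
  2. (y9 ∨ y7) — y9 is true.
  3. (¬y4 ∨ y7 ∨ y1) — y1 is true.
  4. (¬y9 ∨ ¬y7 ∨ ¬y4) — ¬y7 is true.
  5. (¬y3 ∨ ¬y6 ∨ ¬y4) — ¬y4 is true.
  6. (y7 ∨ ¬y4 ∨ y8) — y8 is true.
  7. (¬y4 ∨ ¬y5) — ¬y4 is true.
  8. (y5 ∨ y4 ∨ ¬y7) — ¬y7 is true.
  9. (y5 ∨ ¬y7 ∨ y2) — ¬y7 is true.
  10. (y3 ∨ y5) — y5 is true.
  11. (¬y8 ∨ ¬y6 ∨ ¬y2) — ¬y2 is true.
  12. (y5 ∨ ¬y8) — y5 is true.
  13. (y8 ∨ ¬y4 ∨ y3) — y8 is true.
  14. (¬y9 ∨ y1) — y1 is true.
  15. (y7 ∨ ¬y5 ∨ y9) — y9 is true.
  16. (¬y5 ∨ ¬y2 ∨ y9) — y9 is true.
  17. (y6 ∨ ¬y4 ∨ y7) — ¬y4 is true.
  18. (y7 ∨ ¬y8 ∨ y6) — y6 is true.
  19. (¬y1 ∨ y2 ∨ y5) — y5 is true.
  20. (y1 ∨ y2) — y1 is true.
  21. (¬y5 ∨ y9 ∨ ¬y8) — y9 is true.
  22. (y2 ∨ ¬y4 ∨ y6) — ¬y4 is true.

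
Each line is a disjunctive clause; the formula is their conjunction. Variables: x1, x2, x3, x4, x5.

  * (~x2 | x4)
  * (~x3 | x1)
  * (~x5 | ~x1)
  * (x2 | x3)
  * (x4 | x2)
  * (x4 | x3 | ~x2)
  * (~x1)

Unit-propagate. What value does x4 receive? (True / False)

True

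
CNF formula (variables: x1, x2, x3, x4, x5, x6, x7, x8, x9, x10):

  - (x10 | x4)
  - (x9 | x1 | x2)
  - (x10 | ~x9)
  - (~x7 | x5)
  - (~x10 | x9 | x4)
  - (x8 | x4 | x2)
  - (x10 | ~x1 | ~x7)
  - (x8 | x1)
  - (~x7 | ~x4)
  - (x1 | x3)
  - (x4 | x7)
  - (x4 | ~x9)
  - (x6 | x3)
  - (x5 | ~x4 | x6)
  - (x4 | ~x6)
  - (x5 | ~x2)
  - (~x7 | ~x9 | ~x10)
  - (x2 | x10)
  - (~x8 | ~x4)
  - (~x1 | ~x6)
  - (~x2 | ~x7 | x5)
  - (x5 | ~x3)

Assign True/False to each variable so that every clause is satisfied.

x5 occurs only positively in the remaining clauses — set x5 = True.
Set x1 = True and propagate.
  then x6 is forced to False.
  then x3 is forced to True.
For the remaining variables, x2 = True, x4 = True, x7 = False, x8 = False, x9 = False, x10 = True works.

x1=T  x2=T  x3=T  x4=T  x5=T  x6=F  x7=F  x8=F  x9=F  x10=T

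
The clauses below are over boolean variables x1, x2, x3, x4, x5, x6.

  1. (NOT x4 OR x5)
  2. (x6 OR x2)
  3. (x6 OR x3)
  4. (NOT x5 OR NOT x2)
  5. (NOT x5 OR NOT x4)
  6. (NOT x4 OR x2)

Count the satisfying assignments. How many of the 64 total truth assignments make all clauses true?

14

Case analysis on x2 and x4:
  x2=T, x4=T: a clause becomes empty — 0.
  x2=T, x4=F: x1 free; 3 ways for (x3,x5,x6) × 2^1 = 6.
  x2=F, x4=T: a clause becomes empty — 0.
  x2=F, x4=F: forces x6=T; x1, x3, x5 free → 2^3 = 8.
Total: 0 + 6 + 0 + 8 = 14.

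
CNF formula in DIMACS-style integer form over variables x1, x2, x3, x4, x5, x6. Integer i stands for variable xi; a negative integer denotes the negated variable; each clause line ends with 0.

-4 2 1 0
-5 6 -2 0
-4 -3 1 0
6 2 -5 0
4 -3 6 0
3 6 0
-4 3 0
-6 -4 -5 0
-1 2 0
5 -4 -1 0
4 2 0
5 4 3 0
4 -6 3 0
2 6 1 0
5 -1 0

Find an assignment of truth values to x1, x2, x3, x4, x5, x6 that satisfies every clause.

Try x1 = True.
  then x2 is forced to True.
  then x5 is forced to True.
  then x6 is forced to True.
  then x4 is forced to False.
  then x3 is forced to True.
Check each clause:
  1. (x1 OR x2 OR NOT x4) — x1 is true.
  2. (NOT x2 OR x6 OR NOT x5) — x6 is true.
  3. (NOT x4 OR x1 OR NOT x3) — x1 is true.
  4. (x6 OR x2 OR NOT x5) — x2 is true.
  5. (x4 OR NOT x3 OR x6) — x6 is true.
  6. (x3 OR x6) — x3 is true.
  7. (x3 OR NOT x4) — x3 is true.
  8. (NOT x5 OR NOT x6 OR NOT x4) — NOT x4 is true.
  9. (x2 OR NOT x1) — x2 is true.
  10. (NOT x1 OR NOT x4 OR x5) — NOT x4 is true.
  11. (x4 OR x2) — x2 is true.
  12. (x4 OR x5 OR x3) — x3 is true.
  13. (NOT x6 OR x3 OR x4) — x3 is true.
  14. (x6 OR x2 OR x1) — x1 is true.
  15. (x5 OR NOT x1) — x5 is true.

x1=T, x2=T, x3=T, x4=F, x5=T, x6=T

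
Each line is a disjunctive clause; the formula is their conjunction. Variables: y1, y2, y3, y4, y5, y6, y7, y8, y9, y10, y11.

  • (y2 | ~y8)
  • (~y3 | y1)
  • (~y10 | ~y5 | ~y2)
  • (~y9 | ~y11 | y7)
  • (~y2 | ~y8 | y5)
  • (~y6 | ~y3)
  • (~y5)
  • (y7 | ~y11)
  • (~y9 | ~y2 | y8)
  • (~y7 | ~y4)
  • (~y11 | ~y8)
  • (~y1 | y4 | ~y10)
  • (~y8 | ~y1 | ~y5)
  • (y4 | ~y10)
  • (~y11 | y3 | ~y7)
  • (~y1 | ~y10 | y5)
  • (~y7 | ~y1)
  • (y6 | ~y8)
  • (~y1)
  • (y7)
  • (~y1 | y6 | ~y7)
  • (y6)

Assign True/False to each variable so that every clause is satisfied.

y1 = False, y2 = False, y3 = False, y4 = False, y5 = False, y6 = True, y7 = True, y8 = False, y9 = False, y10 = False, y11 = False

Check each clause:
  1. (~y8 | y2) — ~y8 is true.
  2. (y1 | ~y3) — ~y3 is true.
  3. (~y5 | ~y2 | ~y10) — ~y5 is true.
  4. (~y11 | ~y9 | y7) — ~y9 is true.
  5. (~y8 | ~y2 | y5) — ~y8 is true.
  6. (~y6 | ~y3) — ~y3 is true.
  7. (~y5) — ~y5 is true.
  8. (y7 | ~y11) — ~y11 is true.
  9. (~y9 | y8 | ~y2) — ~y2 is true.
  10. (~y7 | ~y4) — ~y4 is true.
  11. (~y8 | ~y11) — ~y8 is true.
  12. (y4 | ~y10 | ~y1) — ~y1 is true.
  13. (~y8 | ~y1 | ~y5) — ~y8 is true.
  14. (y4 | ~y10) — ~y10 is true.
  15. (y3 | ~y7 | ~y11) — ~y11 is true.
  16. (~y1 | y5 | ~y10) — ~y10 is true.
  17. (~y1 | ~y7) — ~y1 is true.
  18. (y6 | ~y8) — ~y8 is true.
  19. (~y1) — ~y1 is true.
  20. (y7) — y7 is true.
  21. (~y1 | y6 | ~y7) — y6 is true.
  22. (y6) — y6 is true.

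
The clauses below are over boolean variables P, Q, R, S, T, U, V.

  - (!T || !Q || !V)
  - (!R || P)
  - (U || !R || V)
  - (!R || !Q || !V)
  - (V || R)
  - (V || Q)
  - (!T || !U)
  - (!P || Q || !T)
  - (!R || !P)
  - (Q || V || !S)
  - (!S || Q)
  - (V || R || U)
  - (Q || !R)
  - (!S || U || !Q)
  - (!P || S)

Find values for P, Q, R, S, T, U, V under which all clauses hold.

T occurs only negated in the remaining clauses — set T = False.
Try P = False.
  then R is forced to False.
  then V is forced to True.
Try Q = True.
Set S = True and propagate.
  then U is forced to True.

P=F  Q=T  R=F  S=T  T=F  U=T  V=T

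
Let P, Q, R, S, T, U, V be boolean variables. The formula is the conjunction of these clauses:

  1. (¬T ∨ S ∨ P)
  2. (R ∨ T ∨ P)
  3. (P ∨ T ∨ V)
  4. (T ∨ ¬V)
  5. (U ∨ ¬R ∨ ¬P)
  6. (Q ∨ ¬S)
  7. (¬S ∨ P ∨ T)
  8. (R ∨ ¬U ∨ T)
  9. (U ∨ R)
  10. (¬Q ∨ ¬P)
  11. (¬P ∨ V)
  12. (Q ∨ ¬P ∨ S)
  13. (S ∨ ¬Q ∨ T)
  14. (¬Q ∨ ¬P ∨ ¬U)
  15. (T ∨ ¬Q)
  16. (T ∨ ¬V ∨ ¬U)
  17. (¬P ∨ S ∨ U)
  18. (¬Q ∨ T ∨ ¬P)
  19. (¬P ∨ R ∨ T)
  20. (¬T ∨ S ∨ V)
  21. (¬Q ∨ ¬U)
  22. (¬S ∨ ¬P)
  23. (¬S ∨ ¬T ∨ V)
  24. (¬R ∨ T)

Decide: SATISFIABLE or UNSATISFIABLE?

SATISFIABLE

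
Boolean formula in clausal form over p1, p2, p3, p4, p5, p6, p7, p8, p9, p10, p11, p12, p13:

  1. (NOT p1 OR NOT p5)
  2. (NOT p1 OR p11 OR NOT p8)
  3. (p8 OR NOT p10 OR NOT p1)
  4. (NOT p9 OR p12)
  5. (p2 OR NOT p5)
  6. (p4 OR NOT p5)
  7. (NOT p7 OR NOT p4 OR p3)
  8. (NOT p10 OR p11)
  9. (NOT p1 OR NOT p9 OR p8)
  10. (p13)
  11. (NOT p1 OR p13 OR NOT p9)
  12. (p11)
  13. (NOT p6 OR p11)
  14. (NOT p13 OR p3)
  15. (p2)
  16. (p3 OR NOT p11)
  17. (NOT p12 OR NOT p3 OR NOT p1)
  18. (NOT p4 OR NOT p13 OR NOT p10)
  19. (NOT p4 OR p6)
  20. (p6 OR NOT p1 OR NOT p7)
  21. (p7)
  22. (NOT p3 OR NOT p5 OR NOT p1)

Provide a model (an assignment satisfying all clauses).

Unit propagation: (p13) forces p13 = True.
Unit propagation: (p11) forces p11 = True.
Unit propagation: (p3) forces p3 = True.
(p2) is a unit clause, so p2 = True.
The clause (p7) is unit: p7 must be True.
Pure literal: p5 appears only negated; assign p5 = False.
p6 occurs only positively in the remaining clauses — set p6 = True.
Branch on p1: take p1 = True.
  then p12 is forced to False.
  then p9 is forced to False.
The remaining clauses are satisfied by p4 = False, p8 = True, p10 = True.
Every clause has at least one true literal under this assignment.

p1=1, p2=1, p3=1, p4=0, p5=0, p6=1, p7=1, p8=1, p9=0, p10=1, p11=1, p12=0, p13=1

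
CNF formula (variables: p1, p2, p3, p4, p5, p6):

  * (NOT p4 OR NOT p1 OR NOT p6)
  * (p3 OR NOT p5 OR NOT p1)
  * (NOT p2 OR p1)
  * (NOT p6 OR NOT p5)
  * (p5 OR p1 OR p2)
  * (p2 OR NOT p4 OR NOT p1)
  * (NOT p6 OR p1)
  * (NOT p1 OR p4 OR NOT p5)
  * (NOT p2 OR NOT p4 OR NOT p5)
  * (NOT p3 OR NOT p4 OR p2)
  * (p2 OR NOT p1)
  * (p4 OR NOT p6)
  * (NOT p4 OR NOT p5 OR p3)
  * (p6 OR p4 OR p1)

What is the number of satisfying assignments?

Satisfying assignments:
  p1=1 p2=1 p3=0 p4=0 p5=0 p6=0
  p1=1 p2=1 p3=0 p4=1 p5=0 p6=0
  p1=1 p2=1 p3=1 p4=0 p5=0 p6=0
  p1=1 p2=1 p3=1 p4=1 p5=0 p6=0
That's 4 in total.

4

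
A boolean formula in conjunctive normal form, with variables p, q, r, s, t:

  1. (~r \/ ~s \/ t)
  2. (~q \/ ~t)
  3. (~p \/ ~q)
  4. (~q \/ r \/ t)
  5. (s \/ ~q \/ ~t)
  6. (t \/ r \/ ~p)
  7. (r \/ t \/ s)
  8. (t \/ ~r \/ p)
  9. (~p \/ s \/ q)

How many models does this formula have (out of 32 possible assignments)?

7

The models are:
  p=0 q=0 r=0 s=0 t=1
  p=0 q=0 r=0 s=1 t=0
  p=0 q=0 r=0 s=1 t=1
  p=0 q=0 r=1 s=0 t=1
  p=0 q=0 r=1 s=1 t=1
  p=1 q=0 r=0 s=1 t=1
  p=1 q=0 r=1 s=1 t=1
Count: 7.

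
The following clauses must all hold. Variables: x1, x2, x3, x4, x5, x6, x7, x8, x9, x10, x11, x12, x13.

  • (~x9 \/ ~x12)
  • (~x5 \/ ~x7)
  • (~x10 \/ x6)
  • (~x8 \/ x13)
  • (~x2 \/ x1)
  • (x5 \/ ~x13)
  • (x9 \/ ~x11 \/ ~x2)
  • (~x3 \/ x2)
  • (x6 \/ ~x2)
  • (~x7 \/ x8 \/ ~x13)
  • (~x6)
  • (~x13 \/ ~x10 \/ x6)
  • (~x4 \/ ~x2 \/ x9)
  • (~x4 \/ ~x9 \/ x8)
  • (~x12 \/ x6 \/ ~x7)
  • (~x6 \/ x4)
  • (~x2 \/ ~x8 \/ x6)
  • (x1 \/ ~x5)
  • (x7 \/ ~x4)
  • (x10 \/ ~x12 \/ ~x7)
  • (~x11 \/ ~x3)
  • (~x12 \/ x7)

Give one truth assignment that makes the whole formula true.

x1 = T, x2 = F, x3 = F, x4 = F, x5 = F, x6 = F, x7 = F, x8 = F, x9 = F, x10 = F, x11 = T, x12 = F, x13 = F

(~x6) is a unit clause, so x6 = False.
(~x10) is a unit clause, so x10 = False.
Unit propagation: (~x2) forces x2 = False.
Unit propagation: (~x3) forces x3 = False.
x1 occurs only positively in the remaining clauses — set x1 = True.
x4 occurs only negated in the remaining clauses — set x4 = False.
Set x5 = False and propagate.
  then x13 is forced to False.
  then x8 is forced to False.
Branch on x7: take x7 = False.
  then x12 is forced to False.
x9, x11 are now unconstrained; take x9 = False, x11 = True.
Check each clause:
  1. (~x9 \/ ~x12) — ~x12 is true.
  2. (~x5 \/ ~x7) — ~x7 is true.
  3. (~x10 \/ x6) — ~x10 is true.
  4. (~x8 \/ x13) — ~x8 is true.
  5. (x1 \/ ~x2) — x1 is true.
  6. (x5 \/ ~x13) — ~x13 is true.
  7. (~x2 \/ ~x11 \/ x9) — ~x2 is true.
  8. (x2 \/ ~x3) — ~x3 is true.
  9. (x6 \/ ~x2) — ~x2 is true.
  10. (~x13 \/ x8 \/ ~x7) — ~x7 is true.
  11. (~x6) — ~x6 is true.
  12. (~x10 \/ x6 \/ ~x13) — ~x13 is true.
  13. (~x4 \/ x9 \/ ~x2) — ~x4 is true.
  14. (~x9 \/ x8 \/ ~x4) — ~x4 is true.
  15. (x6 \/ ~x12 \/ ~x7) — ~x7 is true.
  16. (x4 \/ ~x6) — ~x6 is true.
  17. (~x2 \/ x6 \/ ~x8) — ~x8 is true.
  18. (x1 \/ ~x5) — x1 is true.
  19. (x7 \/ ~x4) — ~x4 is true.
  20. (~x12 \/ x10 \/ ~x7) — ~x7 is true.
  21. (~x3 \/ ~x11) — ~x3 is true.
  22. (x7 \/ ~x12) — ~x12 is true.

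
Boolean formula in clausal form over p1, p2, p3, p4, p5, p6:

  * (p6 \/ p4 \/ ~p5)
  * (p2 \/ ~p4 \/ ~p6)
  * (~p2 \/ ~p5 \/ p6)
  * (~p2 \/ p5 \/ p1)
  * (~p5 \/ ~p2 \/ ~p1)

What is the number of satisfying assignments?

32

Case analysis on p2 and p5:
  p2=1, p5=1: remaining (p1,p3,p4,p6) ∈ {(0,0,0,1); (0,0,1,1); (0,1,0,1); (0,1,1,1)} — 4.
  p2=1, p5=0: forces p1=1; p3, p4, p6 free → 2^3 = 8.
  p2=0, p5=1: p1, p3 free; 2 ways for (p4,p6) × 2^2 = 8.
  p2=0, p5=0: p1, p3 free; 3 ways for (p4,p6) × 2^2 = 12.
Total: 4 + 8 + 8 + 12 = 32.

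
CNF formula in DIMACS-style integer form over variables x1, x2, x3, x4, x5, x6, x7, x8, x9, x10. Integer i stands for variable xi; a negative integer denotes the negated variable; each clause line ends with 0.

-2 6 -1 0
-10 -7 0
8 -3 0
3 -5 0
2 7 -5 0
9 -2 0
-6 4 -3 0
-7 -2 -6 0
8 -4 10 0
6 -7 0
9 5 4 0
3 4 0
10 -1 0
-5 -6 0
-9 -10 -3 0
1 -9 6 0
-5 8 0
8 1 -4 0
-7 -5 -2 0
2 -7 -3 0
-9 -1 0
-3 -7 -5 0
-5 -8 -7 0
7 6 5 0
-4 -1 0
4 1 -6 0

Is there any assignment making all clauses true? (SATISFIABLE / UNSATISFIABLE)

SATISFIABLE

Set x1 = False and propagate.
Set x2 = False and propagate.
Set x3 = False and propagate.
  then x5 is forced to False.
  then x4 is forced to True.
  then x8 is forced to True.
The remaining clauses are satisfied by x6 = True, x7 = False, x9 = True, x10 = True.
So x1=F, x2=F, x3=F, x4=T, x5=F, x6=T, x7=F, x8=T, x9=T, x10=T is a satisfying assignment.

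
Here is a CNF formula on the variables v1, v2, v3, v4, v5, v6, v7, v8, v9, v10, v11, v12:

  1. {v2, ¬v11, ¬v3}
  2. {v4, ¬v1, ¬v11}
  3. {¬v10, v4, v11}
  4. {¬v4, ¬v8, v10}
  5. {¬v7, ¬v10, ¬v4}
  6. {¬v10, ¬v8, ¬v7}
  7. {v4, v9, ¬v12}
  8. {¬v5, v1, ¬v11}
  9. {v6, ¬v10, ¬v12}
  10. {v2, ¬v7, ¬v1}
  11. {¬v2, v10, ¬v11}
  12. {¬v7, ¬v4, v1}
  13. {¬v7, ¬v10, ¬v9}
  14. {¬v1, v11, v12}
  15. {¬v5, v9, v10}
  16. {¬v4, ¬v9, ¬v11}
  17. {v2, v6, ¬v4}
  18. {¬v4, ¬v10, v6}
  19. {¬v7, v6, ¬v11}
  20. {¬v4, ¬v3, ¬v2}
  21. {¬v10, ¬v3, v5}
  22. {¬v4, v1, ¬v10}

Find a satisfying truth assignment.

v1 = True, v2 = True, v3 = False, v4 = True, v5 = False, v6 = True, v7 = False, v8 = True, v9 = True, v10 = True, v11 = False, v12 = True

v3 occurs only negated in the remaining clauses — set v3 = False.
Pure literal: v6 appears only positively; assign v6 = True.
Try v1 = True.
For the remaining variables, v2 = True, v4 = True, v5 = False, v7 = False, v8 = True, v9 = True, v10 = True, v11 = False, v12 = True works.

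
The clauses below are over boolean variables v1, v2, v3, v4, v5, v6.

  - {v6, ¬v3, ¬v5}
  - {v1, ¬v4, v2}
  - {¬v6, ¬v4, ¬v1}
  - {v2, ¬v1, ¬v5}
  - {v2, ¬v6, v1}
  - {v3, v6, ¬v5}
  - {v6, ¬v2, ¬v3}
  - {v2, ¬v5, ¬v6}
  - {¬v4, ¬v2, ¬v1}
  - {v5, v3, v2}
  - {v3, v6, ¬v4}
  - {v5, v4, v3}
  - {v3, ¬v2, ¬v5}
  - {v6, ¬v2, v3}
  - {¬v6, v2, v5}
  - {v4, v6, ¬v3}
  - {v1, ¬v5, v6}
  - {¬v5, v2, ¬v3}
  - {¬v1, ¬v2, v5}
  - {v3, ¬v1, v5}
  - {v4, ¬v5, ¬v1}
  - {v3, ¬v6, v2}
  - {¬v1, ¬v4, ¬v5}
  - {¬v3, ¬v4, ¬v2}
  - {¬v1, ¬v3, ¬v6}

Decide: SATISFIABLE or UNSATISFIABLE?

Set v1 = False and propagate.
Set v2 = True and propagate.
Branch on v3: take v3 = True.
  then v6 is forced to True.
  then v4 is forced to False.
v5 is now unconstrained; take v5 = False.
So v1=F, v2=T, v3=T, v4=F, v5=F, v6=T is a satisfying assignment.

SATISFIABLE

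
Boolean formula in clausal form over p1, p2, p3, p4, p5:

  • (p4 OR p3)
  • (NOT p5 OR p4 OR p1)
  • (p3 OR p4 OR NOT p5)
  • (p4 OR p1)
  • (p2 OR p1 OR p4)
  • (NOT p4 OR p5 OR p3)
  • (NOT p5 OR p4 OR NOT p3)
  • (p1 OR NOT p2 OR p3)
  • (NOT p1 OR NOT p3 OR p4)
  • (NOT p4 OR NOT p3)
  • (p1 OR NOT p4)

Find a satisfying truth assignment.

Try p1 = True.
The remaining clauses are satisfied by p2 = False, p3 = False, p4 = True, p5 = True.
Every clause has at least one true literal under this assignment.

p1 = True, p2 = False, p3 = False, p4 = True, p5 = True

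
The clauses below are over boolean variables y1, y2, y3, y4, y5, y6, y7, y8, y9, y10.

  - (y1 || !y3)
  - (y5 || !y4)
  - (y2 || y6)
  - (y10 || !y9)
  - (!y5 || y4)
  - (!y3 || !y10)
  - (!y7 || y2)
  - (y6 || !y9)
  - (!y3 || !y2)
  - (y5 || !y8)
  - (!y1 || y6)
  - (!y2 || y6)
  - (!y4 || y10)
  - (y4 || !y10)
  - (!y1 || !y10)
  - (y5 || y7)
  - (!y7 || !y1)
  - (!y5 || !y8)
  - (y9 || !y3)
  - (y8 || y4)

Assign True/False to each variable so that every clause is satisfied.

y1=F, y2=F, y3=F, y4=T, y5=T, y6=T, y7=F, y8=F, y9=F, y10=T

Check each clause:
  1. (y1 || !y3) — !y3 is true.
  2. (!y4 || y5) — y5 is true.
  3. (y2 || y6) — y6 is true.
  4. (!y9 || y10) — y10 is true.
  5. (!y5 || y4) — y4 is true.
  6. (!y3 || !y10) — !y3 is true.
  7. (y2 || !y7) — !y7 is true.
  8. (!y9 || y6) — y6 is true.
  9. (!y2 || !y3) — !y3 is true.
  10. (y5 || !y8) — !y8 is true.
  11. (!y1 || y6) — !y1 is true.
  12. (!y2 || y6) — y6 is true.
  13. (y10 || !y4) — y10 is true.
  14. (!y10 || y4) — y4 is true.
  15. (!y1 || !y10) — !y1 is true.
  16. (y5 || y7) — y5 is true.
  17. (!y7 || !y1) — !y7 is true.
  18. (!y5 || !y8) — !y8 is true.
  19. (y9 || !y3) — !y3 is true.
  20. (y8 || y4) — y4 is true.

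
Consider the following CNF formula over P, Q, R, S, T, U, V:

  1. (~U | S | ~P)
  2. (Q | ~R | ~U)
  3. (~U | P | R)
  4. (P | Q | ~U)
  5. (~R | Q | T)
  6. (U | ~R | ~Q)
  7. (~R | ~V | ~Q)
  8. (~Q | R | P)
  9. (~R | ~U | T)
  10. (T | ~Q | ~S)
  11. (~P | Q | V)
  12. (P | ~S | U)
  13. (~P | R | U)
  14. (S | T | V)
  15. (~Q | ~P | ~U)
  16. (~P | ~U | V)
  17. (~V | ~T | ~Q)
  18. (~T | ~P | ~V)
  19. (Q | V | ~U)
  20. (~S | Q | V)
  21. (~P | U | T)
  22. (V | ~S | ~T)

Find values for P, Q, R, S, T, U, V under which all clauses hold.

P = True  Q = False  R = False  S = True  T = False  U = True  V = True

Check each clause:
  1. (~U | ~P | S) — S is true.
  2. (Q | ~R | ~U) — ~R is true.
  3. (R | P | ~U) — P is true.
  4. (P | ~U | Q) — P is true.
  5. (Q | T | ~R) — ~R is true.
  6. (~R | U | ~Q) — ~R is true.
  7. (~Q | ~R | ~V) — ~R is true.
  8. (P | R | ~Q) — P is true.
  9. (T | ~U | ~R) — ~R is true.
  10. (T | ~S | ~Q) — ~Q is true.
  11. (Q | V | ~P) — V is true.
  12. (P | U | ~S) — P is true.
  13. (U | ~P | R) — U is true.
  14. (T | S | V) — S is true.
  15. (~Q | ~P | ~U) — ~Q is true.
  16. (~U | V | ~P) — V is true.
  17. (~V | ~T | ~Q) — ~T is true.
  18. (~P | ~T | ~V) — ~T is true.
  19. (V | ~U | Q) — V is true.
  20. (~S | Q | V) — V is true.
  21. (~P | T | U) — U is true.
  22. (~T | V | ~S) — ~T is true.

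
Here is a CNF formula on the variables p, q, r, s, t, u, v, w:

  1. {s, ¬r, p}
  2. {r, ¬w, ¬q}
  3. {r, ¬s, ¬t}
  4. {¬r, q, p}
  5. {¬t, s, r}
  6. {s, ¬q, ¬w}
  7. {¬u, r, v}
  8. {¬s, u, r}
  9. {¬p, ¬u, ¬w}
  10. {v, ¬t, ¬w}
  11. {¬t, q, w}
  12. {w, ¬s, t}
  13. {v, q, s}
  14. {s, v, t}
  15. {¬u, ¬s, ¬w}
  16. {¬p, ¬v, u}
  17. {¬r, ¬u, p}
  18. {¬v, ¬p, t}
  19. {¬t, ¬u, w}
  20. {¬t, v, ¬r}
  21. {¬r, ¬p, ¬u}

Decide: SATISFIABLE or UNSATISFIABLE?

SATISFIABLE

Branch on p: take p = False.
The remaining clauses are satisfied by q = False, r = False, s = False, t = False, u = True, v = True, w = False.
So p=False, q=False, r=False, s=False, t=False, u=True, v=True, w=False is a satisfying assignment.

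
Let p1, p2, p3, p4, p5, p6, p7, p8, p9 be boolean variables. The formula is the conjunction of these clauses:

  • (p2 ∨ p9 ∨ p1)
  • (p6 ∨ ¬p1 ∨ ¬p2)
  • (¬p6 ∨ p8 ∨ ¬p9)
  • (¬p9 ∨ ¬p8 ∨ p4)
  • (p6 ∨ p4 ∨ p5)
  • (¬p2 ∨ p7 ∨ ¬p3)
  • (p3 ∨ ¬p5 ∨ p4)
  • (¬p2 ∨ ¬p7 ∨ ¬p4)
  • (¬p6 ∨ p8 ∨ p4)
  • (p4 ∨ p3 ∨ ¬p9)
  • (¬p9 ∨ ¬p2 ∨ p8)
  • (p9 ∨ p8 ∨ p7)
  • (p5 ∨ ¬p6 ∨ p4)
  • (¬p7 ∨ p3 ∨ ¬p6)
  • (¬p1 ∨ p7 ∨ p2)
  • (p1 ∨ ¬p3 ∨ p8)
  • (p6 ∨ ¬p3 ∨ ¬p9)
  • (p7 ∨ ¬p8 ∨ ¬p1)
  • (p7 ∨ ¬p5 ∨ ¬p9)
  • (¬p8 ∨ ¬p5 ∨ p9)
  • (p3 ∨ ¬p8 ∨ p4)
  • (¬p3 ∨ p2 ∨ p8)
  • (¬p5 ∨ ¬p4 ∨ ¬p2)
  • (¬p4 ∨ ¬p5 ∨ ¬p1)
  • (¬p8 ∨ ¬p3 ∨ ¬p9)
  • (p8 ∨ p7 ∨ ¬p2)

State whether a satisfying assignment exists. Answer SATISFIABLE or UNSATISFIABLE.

SATISFIABLE

Set p1 = False and propagate.
The remaining clauses are satisfied by p2 = False, p3 = False, p4 = True, p5 = False, p6 = False, p7 = True, p8 = False, p9 = True.
Every clause has at least one true literal under this assignment.
So p1=F, p2=F, p3=F, p4=T, p5=F, p6=F, p7=T, p8=F, p9=T is a satisfying assignment.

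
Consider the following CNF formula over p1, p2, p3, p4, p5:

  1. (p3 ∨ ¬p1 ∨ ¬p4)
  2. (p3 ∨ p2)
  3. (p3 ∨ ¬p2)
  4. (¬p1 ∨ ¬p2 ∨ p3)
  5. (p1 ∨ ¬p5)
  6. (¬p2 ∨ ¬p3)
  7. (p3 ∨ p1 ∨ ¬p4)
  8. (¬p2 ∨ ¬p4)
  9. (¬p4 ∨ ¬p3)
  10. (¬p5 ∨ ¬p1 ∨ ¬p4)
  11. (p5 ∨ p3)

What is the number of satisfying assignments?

Satisfying assignments:
  p1=0 p2=0 p3=1 p4=0 p5=0
  p1=1 p2=0 p3=1 p4=0 p5=0
  p1=1 p2=0 p3=1 p4=0 p5=1
That's 3 in total.

3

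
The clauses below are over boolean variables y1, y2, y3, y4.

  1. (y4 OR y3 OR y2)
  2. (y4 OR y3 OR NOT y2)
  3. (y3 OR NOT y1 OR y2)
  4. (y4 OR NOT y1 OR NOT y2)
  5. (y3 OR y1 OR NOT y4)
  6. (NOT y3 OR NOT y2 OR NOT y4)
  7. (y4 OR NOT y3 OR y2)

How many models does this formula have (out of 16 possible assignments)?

4

The models are:
  y1=F y2=F y3=T y4=T
  y1=F y2=T y3=T y4=F
  y1=T y2=F y3=T y4=T
  y1=T y2=T y3=F y4=T
That's 4 in total.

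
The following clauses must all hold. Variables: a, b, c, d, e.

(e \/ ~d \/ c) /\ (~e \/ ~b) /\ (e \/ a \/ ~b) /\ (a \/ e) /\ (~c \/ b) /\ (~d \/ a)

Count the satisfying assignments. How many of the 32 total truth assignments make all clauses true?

The models are:
  a=F b=F c=F d=F e=T
  a=T b=F c=F d=F e=F
  a=T b=F c=F d=F e=T
  a=T b=F c=F d=T e=T
  a=T b=T c=F d=F e=F
  a=T b=T c=T d=F e=F
  a=T b=T c=T d=T e=F
That's 7 in total.

7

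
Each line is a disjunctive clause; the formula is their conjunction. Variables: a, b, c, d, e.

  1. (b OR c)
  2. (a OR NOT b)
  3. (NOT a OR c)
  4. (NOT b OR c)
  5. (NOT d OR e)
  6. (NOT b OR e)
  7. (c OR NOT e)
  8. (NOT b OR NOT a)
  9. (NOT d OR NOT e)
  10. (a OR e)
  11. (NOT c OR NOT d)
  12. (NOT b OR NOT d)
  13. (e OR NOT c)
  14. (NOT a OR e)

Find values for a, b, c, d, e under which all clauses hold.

a=True, b=False, c=True, d=False, e=True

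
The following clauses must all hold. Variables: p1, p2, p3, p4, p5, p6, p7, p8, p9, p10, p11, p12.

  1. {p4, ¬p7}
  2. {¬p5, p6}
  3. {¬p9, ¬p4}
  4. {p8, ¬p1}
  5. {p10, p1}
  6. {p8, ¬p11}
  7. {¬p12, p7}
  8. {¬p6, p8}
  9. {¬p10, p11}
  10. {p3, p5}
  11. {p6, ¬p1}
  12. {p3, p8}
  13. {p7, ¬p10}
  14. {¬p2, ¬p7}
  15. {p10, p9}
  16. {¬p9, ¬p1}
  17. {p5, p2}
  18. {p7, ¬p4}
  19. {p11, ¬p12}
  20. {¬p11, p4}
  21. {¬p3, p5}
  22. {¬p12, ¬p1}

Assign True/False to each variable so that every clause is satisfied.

p1=F, p2=F, p3=T, p4=T, p5=T, p6=T, p7=T, p8=T, p9=F, p10=T, p11=T, p12=T

p8 occurs only positively in the remaining clauses — set p8 = True.
Branch on p1: take p1 = False.
  then p10 is forced to True.
  then p11 is forced to True.
  then p7 is forced to True.
  then p4 is forced to True.
  then p9 is forced to False.
  then p2 is forced to False.
  then p5 is forced to True.
  then p6 is forced to True.
p3, p12 are now unconstrained; take p3 = True, p12 = True.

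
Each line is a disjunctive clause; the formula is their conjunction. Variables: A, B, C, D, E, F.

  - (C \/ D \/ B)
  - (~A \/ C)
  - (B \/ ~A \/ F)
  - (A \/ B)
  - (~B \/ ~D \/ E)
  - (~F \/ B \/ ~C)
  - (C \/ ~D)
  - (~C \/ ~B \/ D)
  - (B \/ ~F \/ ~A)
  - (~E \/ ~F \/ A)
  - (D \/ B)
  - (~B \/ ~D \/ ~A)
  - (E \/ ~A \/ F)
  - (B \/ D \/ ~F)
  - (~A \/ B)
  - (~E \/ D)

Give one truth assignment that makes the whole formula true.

Set A = False and propagate.
  then B is forced to True.
Try C = False.
  then D is forced to False.
  then E is forced to False.
F is now unconstrained; take F = False.

A=False, B=True, C=False, D=False, E=False, F=False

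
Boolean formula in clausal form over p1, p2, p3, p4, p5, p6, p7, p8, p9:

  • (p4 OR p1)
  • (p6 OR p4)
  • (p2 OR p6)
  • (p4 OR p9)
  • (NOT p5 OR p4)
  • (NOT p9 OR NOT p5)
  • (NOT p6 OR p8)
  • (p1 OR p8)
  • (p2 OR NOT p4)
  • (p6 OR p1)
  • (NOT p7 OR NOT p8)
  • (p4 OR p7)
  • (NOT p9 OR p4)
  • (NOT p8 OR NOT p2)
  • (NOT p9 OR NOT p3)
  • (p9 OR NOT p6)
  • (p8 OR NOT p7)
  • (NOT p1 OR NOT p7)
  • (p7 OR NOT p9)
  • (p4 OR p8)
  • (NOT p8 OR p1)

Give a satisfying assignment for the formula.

p1=T, p2=T, p3=T, p4=T, p5=T, p6=F, p7=F, p8=F, p9=F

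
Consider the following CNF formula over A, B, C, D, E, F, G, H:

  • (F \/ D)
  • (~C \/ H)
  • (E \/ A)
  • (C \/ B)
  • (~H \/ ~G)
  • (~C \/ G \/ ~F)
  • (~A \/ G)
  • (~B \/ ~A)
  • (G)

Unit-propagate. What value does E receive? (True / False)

True

(G) stands alone — G = True.
(~H \/ ~G): since G = True, the clause reduces to (~H). H = False.
In (~C \/ H), H is now false; ~C must hold, so C = False.
(C \/ B): since C = False, the clause reduces to (B). B = True.
In (~B \/ ~A), ~B is now false; ~A must hold, so A = False.
In (E \/ A), A is now false; E must hold, so E = True.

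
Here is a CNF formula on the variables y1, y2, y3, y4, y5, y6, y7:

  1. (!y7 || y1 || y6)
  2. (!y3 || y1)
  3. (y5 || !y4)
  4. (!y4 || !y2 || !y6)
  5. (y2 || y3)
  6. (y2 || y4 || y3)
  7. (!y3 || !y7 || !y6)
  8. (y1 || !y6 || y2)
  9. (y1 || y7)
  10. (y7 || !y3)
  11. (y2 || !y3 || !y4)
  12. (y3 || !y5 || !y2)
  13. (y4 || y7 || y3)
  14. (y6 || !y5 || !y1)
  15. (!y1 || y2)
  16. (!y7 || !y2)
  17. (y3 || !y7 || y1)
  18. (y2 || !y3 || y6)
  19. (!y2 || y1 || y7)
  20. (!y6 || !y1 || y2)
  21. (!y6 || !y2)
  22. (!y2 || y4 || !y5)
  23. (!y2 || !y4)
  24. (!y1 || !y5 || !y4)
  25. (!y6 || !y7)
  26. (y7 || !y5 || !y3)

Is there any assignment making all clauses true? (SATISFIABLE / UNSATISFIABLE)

UNSATISFIABLE

y2 = True:
  propagation gives y7=False, y1=True, y3=False, y5=False; an empty clause results — contradiction.
y2 = False:
  propagation gives y3=True, y1=True; an empty clause results — contradiction.
Every branch closes, so no satisfying assignment exists.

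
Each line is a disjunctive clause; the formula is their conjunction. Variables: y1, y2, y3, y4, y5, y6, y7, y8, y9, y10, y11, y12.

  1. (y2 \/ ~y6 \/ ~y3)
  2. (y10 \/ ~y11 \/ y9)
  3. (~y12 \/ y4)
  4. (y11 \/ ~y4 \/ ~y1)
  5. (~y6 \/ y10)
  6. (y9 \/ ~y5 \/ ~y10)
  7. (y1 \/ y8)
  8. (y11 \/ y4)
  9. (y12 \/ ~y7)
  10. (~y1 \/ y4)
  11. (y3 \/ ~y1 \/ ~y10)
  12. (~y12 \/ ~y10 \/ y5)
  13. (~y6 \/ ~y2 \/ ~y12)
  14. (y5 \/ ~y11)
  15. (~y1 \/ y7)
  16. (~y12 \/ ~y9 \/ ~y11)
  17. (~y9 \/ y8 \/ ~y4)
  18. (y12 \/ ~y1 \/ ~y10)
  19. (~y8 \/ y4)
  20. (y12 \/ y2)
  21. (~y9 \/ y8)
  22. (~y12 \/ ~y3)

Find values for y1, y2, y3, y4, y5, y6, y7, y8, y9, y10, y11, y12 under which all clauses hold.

y1=F, y2=T, y3=T, y4=T, y5=F, y6=F, y7=F, y8=T, y9=F, y10=T, y11=F, y12=F

Check each clause:
  1. (~y6 \/ y2 \/ ~y3) — y2 is true.
  2. (y10 \/ ~y11 \/ y9) — y10 is true.
  3. (y4 \/ ~y12) — y4 is true.
  4. (y11 \/ ~y1 \/ ~y4) — ~y1 is true.
  5. (~y6 \/ y10) — ~y6 is true.
  6. (~y5 \/ y9 \/ ~y10) — ~y5 is true.
  7. (y8 \/ y1) — y8 is true.
  8. (y4 \/ y11) — y4 is true.
  9. (y12 \/ ~y7) — ~y7 is true.
  10. (y4 \/ ~y1) — y4 is true.
  11. (~y10 \/ ~y1 \/ y3) — y3 is true.
  12. (~y12 \/ ~y10 \/ y5) — ~y12 is true.
  13. (~y2 \/ ~y12 \/ ~y6) — ~y6 is true.
  14. (~y11 \/ y5) — ~y11 is true.
  15. (y7 \/ ~y1) — ~y1 is true.
  16. (~y11 \/ ~y9 \/ ~y12) — ~y12 is true.
  17. (~y4 \/ y8 \/ ~y9) — y8 is true.
  18. (~y10 \/ y12 \/ ~y1) — ~y1 is true.
  19. (y4 \/ ~y8) — y4 is true.
  20. (y12 \/ y2) — y2 is true.
  21. (~y9 \/ y8) — y8 is true.
  22. (~y3 \/ ~y12) — ~y12 is true.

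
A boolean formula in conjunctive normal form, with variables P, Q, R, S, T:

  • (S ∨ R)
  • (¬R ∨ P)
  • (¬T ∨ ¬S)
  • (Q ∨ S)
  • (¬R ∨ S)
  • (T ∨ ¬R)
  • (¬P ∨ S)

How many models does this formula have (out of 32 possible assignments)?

4

The models are:
  P=0 Q=0 R=0 S=1 T=0
  P=0 Q=1 R=0 S=1 T=0
  P=1 Q=0 R=0 S=1 T=0
  P=1 Q=1 R=0 S=1 T=0
That's 4 in total.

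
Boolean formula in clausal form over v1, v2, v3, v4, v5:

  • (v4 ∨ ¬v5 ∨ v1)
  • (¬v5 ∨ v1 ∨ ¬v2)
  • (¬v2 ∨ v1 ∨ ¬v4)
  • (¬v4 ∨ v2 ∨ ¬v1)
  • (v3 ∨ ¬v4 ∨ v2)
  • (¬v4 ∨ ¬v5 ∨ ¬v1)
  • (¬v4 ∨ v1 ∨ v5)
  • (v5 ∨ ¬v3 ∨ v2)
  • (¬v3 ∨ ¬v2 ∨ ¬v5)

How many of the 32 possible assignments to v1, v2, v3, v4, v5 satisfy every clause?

12

Case analysis on v1 and v2:
  v1=T, v2=T: 5 of the 8 assignments to (v3,v4,v5) work.
  v1=T, v2=F: remaining (v3,v4,v5) ∈ {(F,F,F); (F,F,T); (T,F,T)} — 3.
  v1=F, v2=T: remaining (v3,v4,v5) ∈ {(F,F,F); (T,F,F)} — 2.
  v1=F, v2=F: remaining (v3,v4,v5) ∈ {(F,F,F); (T,T,T)} — 2.
Total: 5 + 3 + 2 + 2 = 12.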